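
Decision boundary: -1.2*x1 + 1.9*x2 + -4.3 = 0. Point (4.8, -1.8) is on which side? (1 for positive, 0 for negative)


Compute -1.2 * 4.8 + 1.9 * -1.8 + -4.3
= -5.76 + -3.42 + -4.3
= -13.48
Since -13.48 < 0, the point is on the negative side.

0


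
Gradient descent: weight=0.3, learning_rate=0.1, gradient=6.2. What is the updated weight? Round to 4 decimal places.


w_new = w_old - lr * gradient
= 0.3 - 0.1 * 6.2
= 0.3 - (0.62)
= -0.3200

-0.3200


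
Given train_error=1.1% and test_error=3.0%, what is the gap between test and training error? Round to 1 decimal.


Generalization gap = test_error - train_error
= 3.0 - 1.1
= 1.9%
A small gap suggests good generalization.

1.9


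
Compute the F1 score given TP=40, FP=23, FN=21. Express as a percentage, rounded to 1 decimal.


Precision = TP / (TP + FP) = 40 / 63 = 0.6349
Recall = TP / (TP + FN) = 40 / 61 = 0.6557
F1 = 2 * P * R / (P + R)
= 2 * 0.6349 * 0.6557 / (0.6349 + 0.6557)
= 0.8327 / 1.2907
= 0.6452
As percentage: 64.5%

64.5


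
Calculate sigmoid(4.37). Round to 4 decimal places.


sigmoid(z) = 1 / (1 + exp(-z))
exp(-(4.37)) = exp(-4.37) = 0.0127
1 + 0.0127 = 1.0127
1 / 1.0127 = 0.9875

0.9875


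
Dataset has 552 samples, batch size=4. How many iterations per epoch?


Iterations per epoch = dataset_size / batch_size
= 552 / 4
= 138

138


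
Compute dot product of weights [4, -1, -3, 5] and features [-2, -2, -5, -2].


Element-wise products:
4 * -2 = -8
-1 * -2 = 2
-3 * -5 = 15
5 * -2 = -10
Sum = -8 + 2 + 15 + -10
= -1

-1


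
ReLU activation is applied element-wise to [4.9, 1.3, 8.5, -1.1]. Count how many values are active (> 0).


ReLU(x) = max(0, x) for each element:
ReLU(4.9) = 4.9
ReLU(1.3) = 1.3
ReLU(8.5) = 8.5
ReLU(-1.1) = 0
Active neurons (>0): 3

3


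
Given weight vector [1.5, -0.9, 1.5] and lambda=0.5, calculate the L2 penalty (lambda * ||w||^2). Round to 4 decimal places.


Squaring each weight:
1.5^2 = 2.25
(-0.9)^2 = 0.81
1.5^2 = 2.25
Sum of squares = 5.31
Penalty = 0.5 * 5.31 = 2.6550

2.6550


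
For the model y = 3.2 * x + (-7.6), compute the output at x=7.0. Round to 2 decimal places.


y = 3.2 * 7.0 + (-7.6)
= 22.4 + (-7.6)
= 14.80

14.80


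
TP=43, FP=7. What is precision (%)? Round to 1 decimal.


Precision = TP / (TP + FP) * 100
= 43 / (43 + 7)
= 43 / 50
= 0.86
= 86.0%

86.0


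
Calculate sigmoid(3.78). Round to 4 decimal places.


sigmoid(z) = 1 / (1 + exp(-z))
exp(-(3.78)) = exp(-3.78) = 0.0228
1 + 0.0228 = 1.0228
1 / 1.0228 = 0.9777

0.9777


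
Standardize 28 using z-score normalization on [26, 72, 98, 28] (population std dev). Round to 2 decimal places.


Mean = (26 + 72 + 98 + 28) / 4 = 56.0
Variance = sum((x_i - mean)^2) / n = 926.0
Std = sqrt(926.0) = 30.4302
Z = (x - mean) / std
= (28 - 56.0) / 30.4302
= -28.0 / 30.4302
= -0.92

-0.92


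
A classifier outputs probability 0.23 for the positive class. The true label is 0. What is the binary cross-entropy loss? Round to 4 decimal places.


For y=0: Loss = -log(1-p)
= -log(1 - 0.23)
= -log(0.77)
= -(-0.2614)
= 0.2614

0.2614


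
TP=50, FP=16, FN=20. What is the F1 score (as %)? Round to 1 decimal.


Precision = TP / (TP + FP) = 50 / 66 = 0.7576
Recall = TP / (TP + FN) = 50 / 70 = 0.7143
F1 = 2 * P * R / (P + R)
= 2 * 0.7576 * 0.7143 / (0.7576 + 0.7143)
= 1.0823 / 1.4719
= 0.7353
As percentage: 73.5%

73.5


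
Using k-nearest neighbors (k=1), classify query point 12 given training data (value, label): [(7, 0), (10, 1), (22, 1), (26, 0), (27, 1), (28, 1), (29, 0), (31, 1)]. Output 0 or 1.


Distances from query 12:
Point 10 (class 1): distance = 2
K=1 nearest neighbors: classes = [1]
Votes for class 1: 1 / 1
Majority vote => class 1

1


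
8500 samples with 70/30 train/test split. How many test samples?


Train samples = 8500 * 70% = 5950
Test samples = 8500 - 5950
= 2550

2550


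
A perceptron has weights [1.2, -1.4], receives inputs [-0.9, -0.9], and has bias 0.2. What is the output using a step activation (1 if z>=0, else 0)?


z = w . x + b
= 1.2*-0.9 + -1.4*-0.9 + 0.2
= -1.08 + 1.26 + 0.2
= 0.18 + 0.2
= 0.38
Since z = 0.38 >= 0, output = 1

1


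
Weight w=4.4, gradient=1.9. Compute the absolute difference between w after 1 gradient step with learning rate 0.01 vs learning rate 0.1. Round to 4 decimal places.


With lr=0.01: w_new = 4.4 - 0.01 * 1.9 = 4.381
With lr=0.1: w_new = 4.4 - 0.1 * 1.9 = 4.21
Absolute difference = |4.381 - 4.21|
= 0.1710

0.1710


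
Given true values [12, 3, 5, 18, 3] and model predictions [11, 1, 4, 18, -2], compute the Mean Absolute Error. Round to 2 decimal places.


Absolute errors: [1, 2, 1, 0, 5]
Sum of absolute errors = 9
MAE = 9 / 5 = 1.80

1.80


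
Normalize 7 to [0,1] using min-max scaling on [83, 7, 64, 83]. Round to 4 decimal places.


Min = 7, Max = 83
Range = 83 - 7 = 76
Scaled = (x - min) / (max - min)
= (7 - 7) / 76
= 0 / 76
= 0.0000

0.0000


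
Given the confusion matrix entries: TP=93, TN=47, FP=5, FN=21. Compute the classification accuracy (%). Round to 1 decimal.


Accuracy = (TP + TN) / (TP + TN + FP + FN) * 100
= (93 + 47) / (93 + 47 + 5 + 21)
= 140 / 166
= 0.8434
= 84.3%

84.3


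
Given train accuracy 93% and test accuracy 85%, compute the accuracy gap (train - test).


Gap = train_accuracy - test_accuracy
= 93 - 85
= 8%
This moderate gap may indicate mild overfitting.

8


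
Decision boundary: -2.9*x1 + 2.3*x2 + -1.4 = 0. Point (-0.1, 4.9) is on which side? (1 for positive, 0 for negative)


Compute -2.9 * -0.1 + 2.3 * 4.9 + -1.4
= 0.29 + 11.27 + -1.4
= 10.16
Since 10.16 >= 0, the point is on the positive side.

1


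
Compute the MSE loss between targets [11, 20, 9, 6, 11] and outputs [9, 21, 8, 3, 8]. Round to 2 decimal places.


Differences: [2, -1, 1, 3, 3]
Squared errors: [4, 1, 1, 9, 9]
Sum of squared errors = 24
MSE = 24 / 5 = 4.80

4.80


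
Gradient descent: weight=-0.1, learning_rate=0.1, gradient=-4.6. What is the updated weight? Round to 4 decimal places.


w_new = w_old - lr * gradient
= -0.1 - 0.1 * -4.6
= -0.1 - (-0.46)
= 0.3600

0.3600


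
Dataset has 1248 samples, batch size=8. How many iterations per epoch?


Iterations per epoch = dataset_size / batch_size
= 1248 / 8
= 156

156


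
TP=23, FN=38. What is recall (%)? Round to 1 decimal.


Recall = TP / (TP + FN) * 100
= 23 / (23 + 38)
= 23 / 61
= 0.377
= 37.7%

37.7


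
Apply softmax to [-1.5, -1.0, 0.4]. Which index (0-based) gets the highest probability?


Softmax is a monotonic transformation, so it preserves the argmax.
We need to find the index of the maximum logit.
Index 0: -1.5
Index 1: -1.0
Index 2: 0.4
Maximum logit = 0.4 at index 2

2


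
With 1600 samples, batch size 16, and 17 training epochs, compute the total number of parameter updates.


Iterations per epoch = 1600 / 16 = 100
Total updates = iterations_per_epoch * epochs
= 100 * 17
= 1700

1700


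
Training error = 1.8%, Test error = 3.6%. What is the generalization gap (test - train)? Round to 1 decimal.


Generalization gap = test_error - train_error
= 3.6 - 1.8
= 1.8%
A small gap suggests good generalization.

1.8


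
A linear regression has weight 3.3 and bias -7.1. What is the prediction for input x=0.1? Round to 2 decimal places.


y = 3.3 * 0.1 + (-7.1)
= 0.33 + (-7.1)
= -6.77

-6.77


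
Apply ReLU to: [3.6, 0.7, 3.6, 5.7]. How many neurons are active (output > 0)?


ReLU(x) = max(0, x) for each element:
ReLU(3.6) = 3.6
ReLU(0.7) = 0.7
ReLU(3.6) = 3.6
ReLU(5.7) = 5.7
Active neurons (>0): 4

4


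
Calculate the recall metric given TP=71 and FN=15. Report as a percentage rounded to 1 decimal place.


Recall = TP / (TP + FN) * 100
= 71 / (71 + 15)
= 71 / 86
= 0.8256
= 82.6%

82.6


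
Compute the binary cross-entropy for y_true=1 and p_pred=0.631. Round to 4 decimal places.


For y=1: Loss = -log(p)
= -log(0.631)
= -(-0.4604)
= 0.4604

0.4604


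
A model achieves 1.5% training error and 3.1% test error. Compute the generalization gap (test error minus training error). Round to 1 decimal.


Generalization gap = test_error - train_error
= 3.1 - 1.5
= 1.6%
A small gap suggests good generalization.

1.6


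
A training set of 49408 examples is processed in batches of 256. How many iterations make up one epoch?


Iterations per epoch = dataset_size / batch_size
= 49408 / 256
= 193

193


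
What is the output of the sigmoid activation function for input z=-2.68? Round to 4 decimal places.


sigmoid(z) = 1 / (1 + exp(-z))
exp(-(-2.68)) = exp(2.68) = 14.5851
1 + 14.5851 = 15.5851
1 / 15.5851 = 0.0642

0.0642


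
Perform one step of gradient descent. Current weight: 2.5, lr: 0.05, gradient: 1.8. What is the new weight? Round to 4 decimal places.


w_new = w_old - lr * gradient
= 2.5 - 0.05 * 1.8
= 2.5 - (0.09)
= 2.4100

2.4100


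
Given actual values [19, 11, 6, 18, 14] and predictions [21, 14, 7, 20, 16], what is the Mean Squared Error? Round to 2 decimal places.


Differences: [-2, -3, -1, -2, -2]
Squared errors: [4, 9, 1, 4, 4]
Sum of squared errors = 22
MSE = 22 / 5 = 4.40

4.40


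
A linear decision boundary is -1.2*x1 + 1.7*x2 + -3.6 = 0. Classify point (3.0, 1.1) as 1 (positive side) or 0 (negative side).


Compute -1.2 * 3.0 + 1.7 * 1.1 + -3.6
= -3.6 + 1.87 + -3.6
= -5.33
Since -5.33 < 0, the point is on the negative side.

0


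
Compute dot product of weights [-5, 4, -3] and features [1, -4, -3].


Element-wise products:
-5 * 1 = -5
4 * -4 = -16
-3 * -3 = 9
Sum = -5 + -16 + 9
= -12

-12


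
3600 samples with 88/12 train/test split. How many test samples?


Train samples = 3600 * 88% = 3168
Test samples = 3600 - 3168
= 432

432


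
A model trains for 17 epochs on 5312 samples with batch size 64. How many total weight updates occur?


Iterations per epoch = 5312 / 64 = 83
Total updates = iterations_per_epoch * epochs
= 83 * 17
= 1411

1411


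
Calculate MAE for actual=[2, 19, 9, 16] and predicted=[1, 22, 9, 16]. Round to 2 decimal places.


Absolute errors: [1, 3, 0, 0]
Sum of absolute errors = 4
MAE = 4 / 4 = 1.00

1.00


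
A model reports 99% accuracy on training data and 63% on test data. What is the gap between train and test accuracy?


Gap = train_accuracy - test_accuracy
= 99 - 63
= 36%
This large gap strongly indicates overfitting.

36


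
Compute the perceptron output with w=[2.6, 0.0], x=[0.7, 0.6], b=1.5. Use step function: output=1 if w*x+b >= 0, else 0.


z = w . x + b
= 2.6*0.7 + 0.0*0.6 + 1.5
= 1.82 + 0.0 + 1.5
= 1.82 + 1.5
= 3.32
Since z = 3.32 >= 0, output = 1

1


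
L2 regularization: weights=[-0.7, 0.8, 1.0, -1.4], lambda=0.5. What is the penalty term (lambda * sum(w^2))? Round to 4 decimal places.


Squaring each weight:
(-0.7)^2 = 0.49
0.8^2 = 0.64
1.0^2 = 1.0
(-1.4)^2 = 1.96
Sum of squares = 4.09
Penalty = 0.5 * 4.09 = 2.0450

2.0450


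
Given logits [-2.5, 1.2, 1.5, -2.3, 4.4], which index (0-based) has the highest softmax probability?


Softmax is a monotonic transformation, so it preserves the argmax.
We need to find the index of the maximum logit.
Index 0: -2.5
Index 1: 1.2
Index 2: 1.5
Index 3: -2.3
Index 4: 4.4
Maximum logit = 4.4 at index 4

4


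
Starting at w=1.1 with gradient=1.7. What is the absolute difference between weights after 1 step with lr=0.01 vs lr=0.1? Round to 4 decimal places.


With lr=0.01: w_new = 1.1 - 0.01 * 1.7 = 1.083
With lr=0.1: w_new = 1.1 - 0.1 * 1.7 = 0.93
Absolute difference = |1.083 - 0.93|
= 0.1530

0.1530


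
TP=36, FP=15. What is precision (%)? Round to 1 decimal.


Precision = TP / (TP + FP) * 100
= 36 / (36 + 15)
= 36 / 51
= 0.7059
= 70.6%

70.6


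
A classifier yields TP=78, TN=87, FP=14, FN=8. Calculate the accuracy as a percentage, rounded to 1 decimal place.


Accuracy = (TP + TN) / (TP + TN + FP + FN) * 100
= (78 + 87) / (78 + 87 + 14 + 8)
= 165 / 187
= 0.8824
= 88.2%

88.2


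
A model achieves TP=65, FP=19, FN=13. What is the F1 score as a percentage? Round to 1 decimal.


Precision = TP / (TP + FP) = 65 / 84 = 0.7738
Recall = TP / (TP + FN) = 65 / 78 = 0.8333
F1 = 2 * P * R / (P + R)
= 2 * 0.7738 * 0.8333 / (0.7738 + 0.8333)
= 1.2897 / 1.6071
= 0.8025
As percentage: 80.2%

80.2


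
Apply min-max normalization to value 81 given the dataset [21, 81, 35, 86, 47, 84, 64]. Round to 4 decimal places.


Min = 21, Max = 86
Range = 86 - 21 = 65
Scaled = (x - min) / (max - min)
= (81 - 21) / 65
= 60 / 65
= 0.9231

0.9231


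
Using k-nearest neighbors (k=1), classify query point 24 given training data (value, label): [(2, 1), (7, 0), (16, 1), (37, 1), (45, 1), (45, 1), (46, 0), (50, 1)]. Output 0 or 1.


Distances from query 24:
Point 16 (class 1): distance = 8
K=1 nearest neighbors: classes = [1]
Votes for class 1: 1 / 1
Majority vote => class 1

1


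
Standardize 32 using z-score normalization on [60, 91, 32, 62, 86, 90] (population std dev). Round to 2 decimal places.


Mean = (60 + 91 + 32 + 62 + 86 + 90) / 6 = 70.1667
Variance = sum((x_i - mean)^2) / n = 450.8056
Std = sqrt(450.8056) = 21.2322
Z = (x - mean) / std
= (32 - 70.1667) / 21.2322
= -38.1667 / 21.2322
= -1.80

-1.80


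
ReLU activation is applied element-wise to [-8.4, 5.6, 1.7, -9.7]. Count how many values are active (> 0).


ReLU(x) = max(0, x) for each element:
ReLU(-8.4) = 0
ReLU(5.6) = 5.6
ReLU(1.7) = 1.7
ReLU(-9.7) = 0
Active neurons (>0): 2

2


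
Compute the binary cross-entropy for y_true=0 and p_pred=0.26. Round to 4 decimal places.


For y=0: Loss = -log(1-p)
= -log(1 - 0.26)
= -log(0.74)
= -(-0.3011)
= 0.3011

0.3011


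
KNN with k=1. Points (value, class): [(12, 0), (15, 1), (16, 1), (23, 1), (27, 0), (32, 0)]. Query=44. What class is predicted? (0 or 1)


Distances from query 44:
Point 32 (class 0): distance = 12
K=1 nearest neighbors: classes = [0]
Votes for class 1: 0 / 1
Majority vote => class 0

0


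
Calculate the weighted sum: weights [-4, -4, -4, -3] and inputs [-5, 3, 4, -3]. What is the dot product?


Element-wise products:
-4 * -5 = 20
-4 * 3 = -12
-4 * 4 = -16
-3 * -3 = 9
Sum = 20 + -12 + -16 + 9
= 1

1


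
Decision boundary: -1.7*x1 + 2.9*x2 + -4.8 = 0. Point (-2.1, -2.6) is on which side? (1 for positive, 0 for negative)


Compute -1.7 * -2.1 + 2.9 * -2.6 + -4.8
= 3.57 + -7.54 + -4.8
= -8.77
Since -8.77 < 0, the point is on the negative side.

0


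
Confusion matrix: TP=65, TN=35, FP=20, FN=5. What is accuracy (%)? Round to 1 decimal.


Accuracy = (TP + TN) / (TP + TN + FP + FN) * 100
= (65 + 35) / (65 + 35 + 20 + 5)
= 100 / 125
= 0.8
= 80.0%

80.0


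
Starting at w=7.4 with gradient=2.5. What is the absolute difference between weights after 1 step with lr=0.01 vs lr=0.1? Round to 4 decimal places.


With lr=0.01: w_new = 7.4 - 0.01 * 2.5 = 7.375
With lr=0.1: w_new = 7.4 - 0.1 * 2.5 = 7.15
Absolute difference = |7.375 - 7.15|
= 0.2250

0.2250


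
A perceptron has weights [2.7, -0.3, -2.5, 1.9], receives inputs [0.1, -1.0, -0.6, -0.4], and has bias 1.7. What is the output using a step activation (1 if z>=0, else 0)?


z = w . x + b
= 2.7*0.1 + -0.3*-1.0 + -2.5*-0.6 + 1.9*-0.4 + 1.7
= 0.27 + 0.3 + 1.5 + -0.76 + 1.7
= 1.31 + 1.7
= 3.01
Since z = 3.01 >= 0, output = 1

1


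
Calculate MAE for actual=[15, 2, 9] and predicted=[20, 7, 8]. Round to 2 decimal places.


Absolute errors: [5, 5, 1]
Sum of absolute errors = 11
MAE = 11 / 3 = 3.67

3.67


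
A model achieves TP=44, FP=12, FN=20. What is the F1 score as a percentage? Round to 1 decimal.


Precision = TP / (TP + FP) = 44 / 56 = 0.7857
Recall = TP / (TP + FN) = 44 / 64 = 0.6875
F1 = 2 * P * R / (P + R)
= 2 * 0.7857 * 0.6875 / (0.7857 + 0.6875)
= 1.0804 / 1.4732
= 0.7333
As percentage: 73.3%

73.3


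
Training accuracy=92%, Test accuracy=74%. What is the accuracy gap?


Gap = train_accuracy - test_accuracy
= 92 - 74
= 18%
This gap suggests the model is overfitting.

18


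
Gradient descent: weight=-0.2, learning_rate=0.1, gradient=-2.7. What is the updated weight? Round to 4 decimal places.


w_new = w_old - lr * gradient
= -0.2 - 0.1 * -2.7
= -0.2 - (-0.27)
= 0.0700

0.0700


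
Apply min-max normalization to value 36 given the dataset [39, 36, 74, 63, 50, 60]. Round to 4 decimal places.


Min = 36, Max = 74
Range = 74 - 36 = 38
Scaled = (x - min) / (max - min)
= (36 - 36) / 38
= 0 / 38
= 0.0000

0.0000


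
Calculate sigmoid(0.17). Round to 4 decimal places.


sigmoid(z) = 1 / (1 + exp(-z))
exp(-(0.17)) = exp(-0.17) = 0.8437
1 + 0.8437 = 1.8437
1 / 1.8437 = 0.5424

0.5424


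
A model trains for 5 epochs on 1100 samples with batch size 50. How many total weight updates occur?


Iterations per epoch = 1100 / 50 = 22
Total updates = iterations_per_epoch * epochs
= 22 * 5
= 110

110


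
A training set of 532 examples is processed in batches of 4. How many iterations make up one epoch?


Iterations per epoch = dataset_size / batch_size
= 532 / 4
= 133

133


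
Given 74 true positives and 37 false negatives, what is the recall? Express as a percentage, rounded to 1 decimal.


Recall = TP / (TP + FN) * 100
= 74 / (74 + 37)
= 74 / 111
= 0.6667
= 66.7%

66.7


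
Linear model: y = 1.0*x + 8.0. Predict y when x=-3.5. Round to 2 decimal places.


y = 1.0 * -3.5 + (8.0)
= -3.5 + (8.0)
= 4.50

4.50


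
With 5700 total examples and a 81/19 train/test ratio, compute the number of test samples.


Train samples = 5700 * 81% = 4617
Test samples = 5700 - 4617
= 1083

1083


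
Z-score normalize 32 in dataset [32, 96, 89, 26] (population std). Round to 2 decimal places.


Mean = (32 + 96 + 89 + 26) / 4 = 60.75
Variance = sum((x_i - mean)^2) / n = 1018.6875
Std = sqrt(1018.6875) = 31.9169
Z = (x - mean) / std
= (32 - 60.75) / 31.9169
= -28.75 / 31.9169
= -0.90

-0.90


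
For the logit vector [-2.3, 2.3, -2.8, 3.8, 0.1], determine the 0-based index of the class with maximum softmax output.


Softmax is a monotonic transformation, so it preserves the argmax.
We need to find the index of the maximum logit.
Index 0: -2.3
Index 1: 2.3
Index 2: -2.8
Index 3: 3.8
Index 4: 0.1
Maximum logit = 3.8 at index 3

3


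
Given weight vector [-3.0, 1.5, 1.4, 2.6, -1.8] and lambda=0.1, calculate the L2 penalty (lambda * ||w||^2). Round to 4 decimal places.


Squaring each weight:
(-3.0)^2 = 9.0
1.5^2 = 2.25
1.4^2 = 1.96
2.6^2 = 6.76
(-1.8)^2 = 3.24
Sum of squares = 23.21
Penalty = 0.1 * 23.21 = 2.3210

2.3210


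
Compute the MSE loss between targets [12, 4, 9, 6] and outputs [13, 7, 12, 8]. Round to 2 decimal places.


Differences: [-1, -3, -3, -2]
Squared errors: [1, 9, 9, 4]
Sum of squared errors = 23
MSE = 23 / 4 = 5.75

5.75


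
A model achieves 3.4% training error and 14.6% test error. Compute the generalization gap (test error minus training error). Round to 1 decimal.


Generalization gap = test_error - train_error
= 14.6 - 3.4
= 11.2%
A large gap suggests overfitting.

11.2


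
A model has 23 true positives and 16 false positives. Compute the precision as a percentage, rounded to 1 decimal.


Precision = TP / (TP + FP) * 100
= 23 / (23 + 16)
= 23 / 39
= 0.5897
= 59.0%

59.0


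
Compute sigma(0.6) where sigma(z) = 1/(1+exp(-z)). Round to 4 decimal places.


sigmoid(z) = 1 / (1 + exp(-z))
exp(-(0.6)) = exp(-0.6) = 0.5488
1 + 0.5488 = 1.5488
1 / 1.5488 = 0.6457

0.6457


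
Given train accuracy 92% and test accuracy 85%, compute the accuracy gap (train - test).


Gap = train_accuracy - test_accuracy
= 92 - 85
= 7%
This moderate gap may indicate mild overfitting.

7


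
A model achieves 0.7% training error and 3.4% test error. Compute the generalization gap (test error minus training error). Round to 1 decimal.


Generalization gap = test_error - train_error
= 3.4 - 0.7
= 2.7%
A moderate gap.

2.7


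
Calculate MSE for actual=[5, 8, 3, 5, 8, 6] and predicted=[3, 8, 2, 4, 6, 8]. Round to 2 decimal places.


Differences: [2, 0, 1, 1, 2, -2]
Squared errors: [4, 0, 1, 1, 4, 4]
Sum of squared errors = 14
MSE = 14 / 6 = 2.33

2.33


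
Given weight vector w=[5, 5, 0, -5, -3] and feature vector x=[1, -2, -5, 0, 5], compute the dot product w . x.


Element-wise products:
5 * 1 = 5
5 * -2 = -10
0 * -5 = 0
-5 * 0 = 0
-3 * 5 = -15
Sum = 5 + -10 + 0 + 0 + -15
= -20

-20


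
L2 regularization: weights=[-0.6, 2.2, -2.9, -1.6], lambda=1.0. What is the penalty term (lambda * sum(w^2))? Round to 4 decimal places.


Squaring each weight:
(-0.6)^2 = 0.36
2.2^2 = 4.84
(-2.9)^2 = 8.41
(-1.6)^2 = 2.56
Sum of squares = 16.17
Penalty = 1.0 * 16.17 = 16.1700

16.1700


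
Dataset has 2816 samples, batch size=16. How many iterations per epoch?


Iterations per epoch = dataset_size / batch_size
= 2816 / 16
= 176

176


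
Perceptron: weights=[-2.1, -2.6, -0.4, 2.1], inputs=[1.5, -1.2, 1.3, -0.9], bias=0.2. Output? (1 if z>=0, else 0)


z = w . x + b
= -2.1*1.5 + -2.6*-1.2 + -0.4*1.3 + 2.1*-0.9 + 0.2
= -3.15 + 3.12 + -0.52 + -1.89 + 0.2
= -2.44 + 0.2
= -2.24
Since z = -2.24 < 0, output = 0

0


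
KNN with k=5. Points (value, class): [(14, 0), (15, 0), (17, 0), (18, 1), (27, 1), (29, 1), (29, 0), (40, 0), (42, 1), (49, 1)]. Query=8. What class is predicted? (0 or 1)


Distances from query 8:
Point 14 (class 0): distance = 6
Point 15 (class 0): distance = 7
Point 17 (class 0): distance = 9
Point 18 (class 1): distance = 10
Point 27 (class 1): distance = 19
K=5 nearest neighbors: classes = [0, 0, 0, 1, 1]
Votes for class 1: 2 / 5
Majority vote => class 0

0


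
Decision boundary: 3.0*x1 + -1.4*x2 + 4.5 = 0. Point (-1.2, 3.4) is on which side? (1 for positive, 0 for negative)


Compute 3.0 * -1.2 + -1.4 * 3.4 + 4.5
= -3.6 + -4.76 + 4.5
= -3.86
Since -3.86 < 0, the point is on the negative side.

0


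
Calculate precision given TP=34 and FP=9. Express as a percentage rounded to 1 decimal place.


Precision = TP / (TP + FP) * 100
= 34 / (34 + 9)
= 34 / 43
= 0.7907
= 79.1%

79.1


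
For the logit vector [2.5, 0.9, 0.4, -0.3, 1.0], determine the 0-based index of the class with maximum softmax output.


Softmax is a monotonic transformation, so it preserves the argmax.
We need to find the index of the maximum logit.
Index 0: 2.5
Index 1: 0.9
Index 2: 0.4
Index 3: -0.3
Index 4: 1.0
Maximum logit = 2.5 at index 0

0


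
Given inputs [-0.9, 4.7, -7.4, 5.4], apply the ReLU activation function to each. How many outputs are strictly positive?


ReLU(x) = max(0, x) for each element:
ReLU(-0.9) = 0
ReLU(4.7) = 4.7
ReLU(-7.4) = 0
ReLU(5.4) = 5.4
Active neurons (>0): 2

2


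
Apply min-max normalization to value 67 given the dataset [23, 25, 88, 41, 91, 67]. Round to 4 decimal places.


Min = 23, Max = 91
Range = 91 - 23 = 68
Scaled = (x - min) / (max - min)
= (67 - 23) / 68
= 44 / 68
= 0.6471

0.6471


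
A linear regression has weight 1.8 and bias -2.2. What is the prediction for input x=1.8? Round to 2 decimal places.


y = 1.8 * 1.8 + (-2.2)
= 3.24 + (-2.2)
= 1.04

1.04


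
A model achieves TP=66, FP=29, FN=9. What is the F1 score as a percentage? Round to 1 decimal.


Precision = TP / (TP + FP) = 66 / 95 = 0.6947
Recall = TP / (TP + FN) = 66 / 75 = 0.88
F1 = 2 * P * R / (P + R)
= 2 * 0.6947 * 0.88 / (0.6947 + 0.88)
= 1.2227 / 1.5747
= 0.7765
As percentage: 77.6%

77.6


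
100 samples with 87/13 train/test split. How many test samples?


Train samples = 100 * 87% = 87
Test samples = 100 - 87
= 13

13


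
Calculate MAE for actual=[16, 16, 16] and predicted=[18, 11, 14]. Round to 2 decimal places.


Absolute errors: [2, 5, 2]
Sum of absolute errors = 9
MAE = 9 / 3 = 3.00

3.00


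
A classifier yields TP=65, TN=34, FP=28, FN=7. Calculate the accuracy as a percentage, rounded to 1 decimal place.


Accuracy = (TP + TN) / (TP + TN + FP + FN) * 100
= (65 + 34) / (65 + 34 + 28 + 7)
= 99 / 134
= 0.7388
= 73.9%

73.9


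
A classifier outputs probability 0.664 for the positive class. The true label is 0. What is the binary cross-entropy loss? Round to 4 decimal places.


For y=0: Loss = -log(1-p)
= -log(1 - 0.664)
= -log(0.336)
= -(-1.0906)
= 1.0906

1.0906


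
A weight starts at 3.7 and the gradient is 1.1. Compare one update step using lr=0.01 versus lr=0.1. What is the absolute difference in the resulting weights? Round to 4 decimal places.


With lr=0.01: w_new = 3.7 - 0.01 * 1.1 = 3.689
With lr=0.1: w_new = 3.7 - 0.1 * 1.1 = 3.59
Absolute difference = |3.689 - 3.59|
= 0.0990

0.0990


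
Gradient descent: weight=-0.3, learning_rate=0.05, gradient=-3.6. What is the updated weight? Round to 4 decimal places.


w_new = w_old - lr * gradient
= -0.3 - 0.05 * -3.6
= -0.3 - (-0.18)
= -0.1200

-0.1200


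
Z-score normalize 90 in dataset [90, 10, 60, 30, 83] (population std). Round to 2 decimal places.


Mean = (90 + 10 + 60 + 30 + 83) / 5 = 54.6
Variance = sum((x_i - mean)^2) / n = 936.64
Std = sqrt(936.64) = 30.6046
Z = (x - mean) / std
= (90 - 54.6) / 30.6046
= 35.4 / 30.6046
= 1.16

1.16


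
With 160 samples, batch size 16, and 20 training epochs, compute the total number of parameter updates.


Iterations per epoch = 160 / 16 = 10
Total updates = iterations_per_epoch * epochs
= 10 * 20
= 200

200


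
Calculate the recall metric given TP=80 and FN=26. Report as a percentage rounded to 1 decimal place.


Recall = TP / (TP + FN) * 100
= 80 / (80 + 26)
= 80 / 106
= 0.7547
= 75.5%

75.5


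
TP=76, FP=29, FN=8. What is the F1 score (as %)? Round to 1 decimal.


Precision = TP / (TP + FP) = 76 / 105 = 0.7238
Recall = TP / (TP + FN) = 76 / 84 = 0.9048
F1 = 2 * P * R / (P + R)
= 2 * 0.7238 * 0.9048 / (0.7238 + 0.9048)
= 1.3098 / 1.6286
= 0.8042
As percentage: 80.4%

80.4


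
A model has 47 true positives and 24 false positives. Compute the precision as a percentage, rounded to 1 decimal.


Precision = TP / (TP + FP) * 100
= 47 / (47 + 24)
= 47 / 71
= 0.662
= 66.2%

66.2


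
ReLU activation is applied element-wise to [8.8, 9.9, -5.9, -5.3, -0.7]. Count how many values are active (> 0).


ReLU(x) = max(0, x) for each element:
ReLU(8.8) = 8.8
ReLU(9.9) = 9.9
ReLU(-5.9) = 0
ReLU(-5.3) = 0
ReLU(-0.7) = 0
Active neurons (>0): 2

2


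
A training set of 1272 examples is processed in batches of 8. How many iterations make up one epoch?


Iterations per epoch = dataset_size / batch_size
= 1272 / 8
= 159

159


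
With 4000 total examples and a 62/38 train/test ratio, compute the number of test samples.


Train samples = 4000 * 62% = 2480
Test samples = 4000 - 2480
= 1520

1520


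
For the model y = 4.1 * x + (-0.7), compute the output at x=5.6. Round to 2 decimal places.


y = 4.1 * 5.6 + (-0.7)
= 22.96 + (-0.7)
= 22.26

22.26


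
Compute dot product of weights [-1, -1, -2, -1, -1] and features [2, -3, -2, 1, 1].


Element-wise products:
-1 * 2 = -2
-1 * -3 = 3
-2 * -2 = 4
-1 * 1 = -1
-1 * 1 = -1
Sum = -2 + 3 + 4 + -1 + -1
= 3

3


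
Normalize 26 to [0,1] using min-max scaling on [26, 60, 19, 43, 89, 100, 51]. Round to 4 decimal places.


Min = 19, Max = 100
Range = 100 - 19 = 81
Scaled = (x - min) / (max - min)
= (26 - 19) / 81
= 7 / 81
= 0.0864

0.0864


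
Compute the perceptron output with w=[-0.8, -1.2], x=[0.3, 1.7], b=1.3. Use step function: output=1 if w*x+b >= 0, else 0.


z = w . x + b
= -0.8*0.3 + -1.2*1.7 + 1.3
= -0.24 + -2.04 + 1.3
= -2.28 + 1.3
= -0.98
Since z = -0.98 < 0, output = 0

0


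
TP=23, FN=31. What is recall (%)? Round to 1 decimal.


Recall = TP / (TP + FN) * 100
= 23 / (23 + 31)
= 23 / 54
= 0.4259
= 42.6%

42.6


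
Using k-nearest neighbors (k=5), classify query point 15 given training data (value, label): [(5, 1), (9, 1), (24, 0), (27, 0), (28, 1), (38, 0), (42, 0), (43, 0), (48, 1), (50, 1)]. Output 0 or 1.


Distances from query 15:
Point 9 (class 1): distance = 6
Point 24 (class 0): distance = 9
Point 5 (class 1): distance = 10
Point 27 (class 0): distance = 12
Point 28 (class 1): distance = 13
K=5 nearest neighbors: classes = [1, 0, 1, 0, 1]
Votes for class 1: 3 / 5
Majority vote => class 1

1


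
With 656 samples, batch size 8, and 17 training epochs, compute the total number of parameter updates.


Iterations per epoch = 656 / 8 = 82
Total updates = iterations_per_epoch * epochs
= 82 * 17
= 1394

1394


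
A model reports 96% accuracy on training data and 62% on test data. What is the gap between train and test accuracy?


Gap = train_accuracy - test_accuracy
= 96 - 62
= 34%
This large gap strongly indicates overfitting.

34


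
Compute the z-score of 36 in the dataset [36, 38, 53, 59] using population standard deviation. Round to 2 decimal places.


Mean = (36 + 38 + 53 + 59) / 4 = 46.5
Variance = sum((x_i - mean)^2) / n = 95.25
Std = sqrt(95.25) = 9.7596
Z = (x - mean) / std
= (36 - 46.5) / 9.7596
= -10.5 / 9.7596
= -1.08

-1.08


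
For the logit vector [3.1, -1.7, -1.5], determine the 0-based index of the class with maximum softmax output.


Softmax is a monotonic transformation, so it preserves the argmax.
We need to find the index of the maximum logit.
Index 0: 3.1
Index 1: -1.7
Index 2: -1.5
Maximum logit = 3.1 at index 0

0


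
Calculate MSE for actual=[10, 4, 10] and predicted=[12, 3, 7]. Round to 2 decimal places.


Differences: [-2, 1, 3]
Squared errors: [4, 1, 9]
Sum of squared errors = 14
MSE = 14 / 3 = 4.67

4.67


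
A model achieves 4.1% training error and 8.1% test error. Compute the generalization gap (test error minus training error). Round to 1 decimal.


Generalization gap = test_error - train_error
= 8.1 - 4.1
= 4.0%
A moderate gap.

4.0


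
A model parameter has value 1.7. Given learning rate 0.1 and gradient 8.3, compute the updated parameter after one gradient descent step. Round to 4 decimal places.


w_new = w_old - lr * gradient
= 1.7 - 0.1 * 8.3
= 1.7 - (0.83)
= 0.8700

0.8700


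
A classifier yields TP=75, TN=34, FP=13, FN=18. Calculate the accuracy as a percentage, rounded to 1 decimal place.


Accuracy = (TP + TN) / (TP + TN + FP + FN) * 100
= (75 + 34) / (75 + 34 + 13 + 18)
= 109 / 140
= 0.7786
= 77.9%

77.9


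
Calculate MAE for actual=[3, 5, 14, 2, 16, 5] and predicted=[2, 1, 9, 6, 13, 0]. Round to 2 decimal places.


Absolute errors: [1, 4, 5, 4, 3, 5]
Sum of absolute errors = 22
MAE = 22 / 6 = 3.67

3.67


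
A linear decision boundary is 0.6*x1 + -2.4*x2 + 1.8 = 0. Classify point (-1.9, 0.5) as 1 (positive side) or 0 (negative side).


Compute 0.6 * -1.9 + -2.4 * 0.5 + 1.8
= -1.14 + -1.2 + 1.8
= -0.54
Since -0.54 < 0, the point is on the negative side.

0


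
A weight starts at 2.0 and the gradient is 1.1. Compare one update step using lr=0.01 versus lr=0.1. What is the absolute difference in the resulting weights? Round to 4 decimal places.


With lr=0.01: w_new = 2.0 - 0.01 * 1.1 = 1.989
With lr=0.1: w_new = 2.0 - 0.1 * 1.1 = 1.89
Absolute difference = |1.989 - 1.89|
= 0.0990

0.0990


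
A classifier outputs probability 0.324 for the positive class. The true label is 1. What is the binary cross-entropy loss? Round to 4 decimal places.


For y=1: Loss = -log(p)
= -log(0.324)
= -(-1.127)
= 1.1270

1.1270


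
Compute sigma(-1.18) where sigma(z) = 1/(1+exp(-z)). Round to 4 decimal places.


sigmoid(z) = 1 / (1 + exp(-z))
exp(-(-1.18)) = exp(1.18) = 3.2544
1 + 3.2544 = 4.2544
1 / 4.2544 = 0.2351

0.2351


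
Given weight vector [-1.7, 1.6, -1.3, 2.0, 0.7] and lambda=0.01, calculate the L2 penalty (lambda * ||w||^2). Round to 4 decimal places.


Squaring each weight:
(-1.7)^2 = 2.89
1.6^2 = 2.56
(-1.3)^2 = 1.69
2.0^2 = 4.0
0.7^2 = 0.49
Sum of squares = 11.63
Penalty = 0.01 * 11.63 = 0.1163

0.1163


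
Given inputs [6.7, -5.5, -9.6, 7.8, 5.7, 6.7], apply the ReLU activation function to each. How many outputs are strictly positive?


ReLU(x) = max(0, x) for each element:
ReLU(6.7) = 6.7
ReLU(-5.5) = 0
ReLU(-9.6) = 0
ReLU(7.8) = 7.8
ReLU(5.7) = 5.7
ReLU(6.7) = 6.7
Active neurons (>0): 4

4


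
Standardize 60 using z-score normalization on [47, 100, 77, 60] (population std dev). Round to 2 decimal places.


Mean = (47 + 100 + 77 + 60) / 4 = 71.0
Variance = sum((x_i - mean)^2) / n = 393.5
Std = sqrt(393.5) = 19.8368
Z = (x - mean) / std
= (60 - 71.0) / 19.8368
= -11.0 / 19.8368
= -0.55

-0.55


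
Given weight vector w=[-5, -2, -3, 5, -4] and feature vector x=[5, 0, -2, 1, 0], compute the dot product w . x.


Element-wise products:
-5 * 5 = -25
-2 * 0 = 0
-3 * -2 = 6
5 * 1 = 5
-4 * 0 = 0
Sum = -25 + 0 + 6 + 5 + 0
= -14

-14


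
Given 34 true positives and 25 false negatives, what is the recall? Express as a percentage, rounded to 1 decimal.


Recall = TP / (TP + FN) * 100
= 34 / (34 + 25)
= 34 / 59
= 0.5763
= 57.6%

57.6


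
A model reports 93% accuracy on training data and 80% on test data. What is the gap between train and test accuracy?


Gap = train_accuracy - test_accuracy
= 93 - 80
= 13%
This gap suggests the model is overfitting.

13


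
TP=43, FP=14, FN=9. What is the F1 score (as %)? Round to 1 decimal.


Precision = TP / (TP + FP) = 43 / 57 = 0.7544
Recall = TP / (TP + FN) = 43 / 52 = 0.8269
F1 = 2 * P * R / (P + R)
= 2 * 0.7544 * 0.8269 / (0.7544 + 0.8269)
= 1.2476 / 1.5813
= 0.789
As percentage: 78.9%

78.9


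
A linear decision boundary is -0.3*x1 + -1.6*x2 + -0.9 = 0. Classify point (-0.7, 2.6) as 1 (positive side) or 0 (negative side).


Compute -0.3 * -0.7 + -1.6 * 2.6 + -0.9
= 0.21 + -4.16 + -0.9
= -4.85
Since -4.85 < 0, the point is on the negative side.

0


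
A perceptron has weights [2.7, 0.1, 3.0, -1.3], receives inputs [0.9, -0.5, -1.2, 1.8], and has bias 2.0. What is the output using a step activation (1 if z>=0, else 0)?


z = w . x + b
= 2.7*0.9 + 0.1*-0.5 + 3.0*-1.2 + -1.3*1.8 + 2.0
= 2.43 + -0.05 + -3.6 + -2.34 + 2.0
= -3.56 + 2.0
= -1.56
Since z = -1.56 < 0, output = 0

0


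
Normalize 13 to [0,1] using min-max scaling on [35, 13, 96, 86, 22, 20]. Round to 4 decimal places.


Min = 13, Max = 96
Range = 96 - 13 = 83
Scaled = (x - min) / (max - min)
= (13 - 13) / 83
= 0 / 83
= 0.0000

0.0000


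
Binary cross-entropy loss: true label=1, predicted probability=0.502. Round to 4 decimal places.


For y=1: Loss = -log(p)
= -log(0.502)
= -(-0.6892)
= 0.6892

0.6892


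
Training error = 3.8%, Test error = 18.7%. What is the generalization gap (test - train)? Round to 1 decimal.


Generalization gap = test_error - train_error
= 18.7 - 3.8
= 14.9%
A large gap suggests overfitting.

14.9


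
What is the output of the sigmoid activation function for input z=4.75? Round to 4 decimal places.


sigmoid(z) = 1 / (1 + exp(-z))
exp(-(4.75)) = exp(-4.75) = 0.0087
1 + 0.0087 = 1.0087
1 / 1.0087 = 0.9914

0.9914


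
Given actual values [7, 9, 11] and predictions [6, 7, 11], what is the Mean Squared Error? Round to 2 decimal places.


Differences: [1, 2, 0]
Squared errors: [1, 4, 0]
Sum of squared errors = 5
MSE = 5 / 3 = 1.67

1.67


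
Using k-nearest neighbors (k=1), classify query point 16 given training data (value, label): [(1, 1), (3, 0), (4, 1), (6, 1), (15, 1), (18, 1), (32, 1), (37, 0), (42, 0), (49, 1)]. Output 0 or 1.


Distances from query 16:
Point 15 (class 1): distance = 1
K=1 nearest neighbors: classes = [1]
Votes for class 1: 1 / 1
Majority vote => class 1

1


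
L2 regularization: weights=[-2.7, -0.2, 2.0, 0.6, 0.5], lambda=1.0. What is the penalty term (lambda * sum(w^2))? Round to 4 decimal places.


Squaring each weight:
(-2.7)^2 = 7.29
(-0.2)^2 = 0.04
2.0^2 = 4.0
0.6^2 = 0.36
0.5^2 = 0.25
Sum of squares = 11.94
Penalty = 1.0 * 11.94 = 11.9400

11.9400


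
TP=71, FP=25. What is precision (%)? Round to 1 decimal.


Precision = TP / (TP + FP) * 100
= 71 / (71 + 25)
= 71 / 96
= 0.7396
= 74.0%

74.0


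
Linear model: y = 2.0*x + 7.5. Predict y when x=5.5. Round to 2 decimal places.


y = 2.0 * 5.5 + (7.5)
= 11.0 + (7.5)
= 18.50

18.50


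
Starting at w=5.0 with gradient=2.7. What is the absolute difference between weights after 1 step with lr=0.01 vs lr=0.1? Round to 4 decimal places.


With lr=0.01: w_new = 5.0 - 0.01 * 2.7 = 4.973
With lr=0.1: w_new = 5.0 - 0.1 * 2.7 = 4.73
Absolute difference = |4.973 - 4.73|
= 0.2430

0.2430


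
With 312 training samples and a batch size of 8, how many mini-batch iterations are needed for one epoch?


Iterations per epoch = dataset_size / batch_size
= 312 / 8
= 39

39


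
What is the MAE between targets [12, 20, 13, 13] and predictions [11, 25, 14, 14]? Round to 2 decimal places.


Absolute errors: [1, 5, 1, 1]
Sum of absolute errors = 8
MAE = 8 / 4 = 2.00

2.00


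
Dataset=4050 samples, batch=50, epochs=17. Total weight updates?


Iterations per epoch = 4050 / 50 = 81
Total updates = iterations_per_epoch * epochs
= 81 * 17
= 1377

1377


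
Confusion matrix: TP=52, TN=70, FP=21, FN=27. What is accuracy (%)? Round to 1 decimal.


Accuracy = (TP + TN) / (TP + TN + FP + FN) * 100
= (52 + 70) / (52 + 70 + 21 + 27)
= 122 / 170
= 0.7176
= 71.8%

71.8


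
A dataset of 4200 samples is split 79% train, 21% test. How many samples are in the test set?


Train samples = 4200 * 79% = 3318
Test samples = 4200 - 3318
= 882

882


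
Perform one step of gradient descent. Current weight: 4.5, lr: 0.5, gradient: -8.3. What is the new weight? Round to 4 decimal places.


w_new = w_old - lr * gradient
= 4.5 - 0.5 * -8.3
= 4.5 - (-4.15)
= 8.6500

8.6500


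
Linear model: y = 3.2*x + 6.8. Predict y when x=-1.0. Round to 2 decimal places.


y = 3.2 * -1.0 + (6.8)
= -3.2 + (6.8)
= 3.60

3.60


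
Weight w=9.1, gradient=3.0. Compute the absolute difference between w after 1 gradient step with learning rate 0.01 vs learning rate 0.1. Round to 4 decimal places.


With lr=0.01: w_new = 9.1 - 0.01 * 3.0 = 9.07
With lr=0.1: w_new = 9.1 - 0.1 * 3.0 = 8.8
Absolute difference = |9.07 - 8.8|
= 0.2700

0.2700


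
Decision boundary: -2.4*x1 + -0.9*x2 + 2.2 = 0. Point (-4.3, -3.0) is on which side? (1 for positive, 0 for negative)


Compute -2.4 * -4.3 + -0.9 * -3.0 + 2.2
= 10.32 + 2.7 + 2.2
= 15.22
Since 15.22 >= 0, the point is on the positive side.

1


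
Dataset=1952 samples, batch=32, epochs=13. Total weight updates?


Iterations per epoch = 1952 / 32 = 61
Total updates = iterations_per_epoch * epochs
= 61 * 13
= 793

793


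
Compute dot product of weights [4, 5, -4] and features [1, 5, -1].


Element-wise products:
4 * 1 = 4
5 * 5 = 25
-4 * -1 = 4
Sum = 4 + 25 + 4
= 33

33


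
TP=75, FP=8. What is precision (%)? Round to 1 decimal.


Precision = TP / (TP + FP) * 100
= 75 / (75 + 8)
= 75 / 83
= 0.9036
= 90.4%

90.4


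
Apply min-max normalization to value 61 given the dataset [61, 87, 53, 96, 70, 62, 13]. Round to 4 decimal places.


Min = 13, Max = 96
Range = 96 - 13 = 83
Scaled = (x - min) / (max - min)
= (61 - 13) / 83
= 48 / 83
= 0.5783

0.5783


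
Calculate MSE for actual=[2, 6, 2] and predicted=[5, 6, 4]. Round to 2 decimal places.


Differences: [-3, 0, -2]
Squared errors: [9, 0, 4]
Sum of squared errors = 13
MSE = 13 / 3 = 4.33

4.33


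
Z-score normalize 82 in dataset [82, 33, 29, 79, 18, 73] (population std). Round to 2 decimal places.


Mean = (82 + 33 + 29 + 79 + 18 + 73) / 6 = 52.3333
Variance = sum((x_i - mean)^2) / n = 685.8889
Std = sqrt(685.8889) = 26.1895
Z = (x - mean) / std
= (82 - 52.3333) / 26.1895
= 29.6667 / 26.1895
= 1.13

1.13


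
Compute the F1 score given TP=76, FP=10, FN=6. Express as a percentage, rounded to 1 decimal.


Precision = TP / (TP + FP) = 76 / 86 = 0.8837
Recall = TP / (TP + FN) = 76 / 82 = 0.9268
F1 = 2 * P * R / (P + R)
= 2 * 0.8837 * 0.9268 / (0.8837 + 0.9268)
= 1.6381 / 1.8106
= 0.9048
As percentage: 90.5%

90.5


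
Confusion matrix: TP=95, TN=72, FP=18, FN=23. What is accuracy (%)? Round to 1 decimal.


Accuracy = (TP + TN) / (TP + TN + FP + FN) * 100
= (95 + 72) / (95 + 72 + 18 + 23)
= 167 / 208
= 0.8029
= 80.3%

80.3
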